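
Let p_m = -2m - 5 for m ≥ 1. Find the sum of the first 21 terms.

Over m = 1..21: Σm = 231.
Total = (-2)·231 + (-5)·21 = -567.

-567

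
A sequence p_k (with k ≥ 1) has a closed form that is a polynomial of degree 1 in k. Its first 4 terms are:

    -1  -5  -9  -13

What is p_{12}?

1st diffs: -4, -4, -4 (constant).
So p_k = -4k + 3.
Evaluating at k = 12 gives p_{12} = -45.

-45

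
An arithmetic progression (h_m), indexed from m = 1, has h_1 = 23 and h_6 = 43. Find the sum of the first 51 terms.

Common difference d = (43 - 23) / (6 - 1) = 4.
h_m = 23 + (m - 1)·4.
h_{51} = 223; S = 51·(23 + 223)/2 = 6273.

6273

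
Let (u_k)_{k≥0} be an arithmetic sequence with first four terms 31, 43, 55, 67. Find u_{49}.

Common difference d = 12.
u_k = 31 + (k - 0)·12.
u_{49} = 31 + 49·12 = 619.

619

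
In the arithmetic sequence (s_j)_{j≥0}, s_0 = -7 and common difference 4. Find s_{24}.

s_j = -7 + (j - 0)·4.
s_{24} = -7 + 24·4 = 89.

89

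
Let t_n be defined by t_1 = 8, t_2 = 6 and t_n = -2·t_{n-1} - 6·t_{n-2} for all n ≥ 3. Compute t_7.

Compute successive terms:
t_3 = -60, t_4 = 84, t_5 = 192, t_6 = -888, t_7 = 624.

624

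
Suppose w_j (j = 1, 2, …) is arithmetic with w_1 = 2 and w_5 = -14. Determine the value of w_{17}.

-62

Common difference d = (-14 - 2) / (5 - 1) = -4.
w_j = 2 + (j - 1)·(-4).
w_{17} = 2 + 16·(-4) = -62.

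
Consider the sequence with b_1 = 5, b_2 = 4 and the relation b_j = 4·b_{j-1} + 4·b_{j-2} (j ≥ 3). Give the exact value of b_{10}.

2053120

b_3 = 36;  b_4 = 160;  b_5 = 784;  b_6 = 3776;  b_7 = 18240;  b_8 = 88064;  b_9 = 425216;  b_{10} = 2053120.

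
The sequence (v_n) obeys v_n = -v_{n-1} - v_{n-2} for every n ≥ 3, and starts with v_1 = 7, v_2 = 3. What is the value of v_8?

Iterate the recurrence:
v_3 = -10, v_4 = 7, v_5 = 3, v_6 = -10, v_7 = 7, v_8 = 3.

3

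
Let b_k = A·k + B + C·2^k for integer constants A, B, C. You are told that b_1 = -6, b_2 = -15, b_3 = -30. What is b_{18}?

Plug in k = 1, 2, 3: A + B + 2C = -6; 2A + B + 4C = -15; 3A + B + 8C = -30.
Subtracting the first from the second: A + 2C = -9.
Subtracting the second from the third: A + 4C = -15.
Solving: C = -3, A = -3, then B = 3.
Therefore b_{18} = -54 + 3 + (-3)·262144 = -786483.

-786483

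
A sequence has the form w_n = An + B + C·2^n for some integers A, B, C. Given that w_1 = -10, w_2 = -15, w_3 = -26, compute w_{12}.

Write the equations: A + B + 2C = -10; 2A + B + 4C = -15; 3A + B + 8C = -26.
Subtracting the first from the second: A + 2C = -5.
Subtracting the second from the third: A + 4C = -11.
Solving: C = -3, A = 1, then B = -5.
Hence w_{12} = 1·12 + (-5) + (-3)·4096 = -12281.

-12281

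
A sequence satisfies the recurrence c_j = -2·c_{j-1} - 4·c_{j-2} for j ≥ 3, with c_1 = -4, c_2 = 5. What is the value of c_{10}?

Step forward from the initial values:
c_3 = 6, c_4 = -32, c_5 = 40, c_6 = 48, c_7 = -256, c_8 = 320, c_9 = 384, c_{10} = -2048.

-2048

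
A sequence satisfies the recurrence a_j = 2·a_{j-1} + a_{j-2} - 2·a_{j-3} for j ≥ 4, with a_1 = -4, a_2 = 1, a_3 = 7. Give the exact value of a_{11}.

Compute successive terms:
a_4 = 23, a_5 = 51, a_6 = 111, a_7 = 227, a_8 = 463, a_9 = 931, a_{10} = 1871, a_{11} = 3747.

3747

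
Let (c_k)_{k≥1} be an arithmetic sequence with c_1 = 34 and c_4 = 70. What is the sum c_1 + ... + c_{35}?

8330

Common difference d = (70 - 34) / (4 - 1) = 12.
c_k = 34 + (k - 1)·12.
c_{35} = 442; S = 35·(34 + 442)/2 = 8330.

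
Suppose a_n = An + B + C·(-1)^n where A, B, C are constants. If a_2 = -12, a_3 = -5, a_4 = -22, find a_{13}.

-55

Write the equations: 2A + B + C = -12; 3A + B - C = -5; 4A + B + C = -22.
Subtracting the first from the second: A - 2C = 7.
Subtracting the second from the third: A + 2C = -17.
Solving: C = -6, A = -5, then B = 4.
So a_n = -5·n + 4 + (-6)·(-1)^n; at n=13 this is -55.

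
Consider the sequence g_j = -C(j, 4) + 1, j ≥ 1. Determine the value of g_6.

C(6, 4) = 15, so g_6 = -14.

-14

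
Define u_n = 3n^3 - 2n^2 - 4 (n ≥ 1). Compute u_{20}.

23196

u_{20} = 3·20^3 - 2·20^2 - 4 = 23196.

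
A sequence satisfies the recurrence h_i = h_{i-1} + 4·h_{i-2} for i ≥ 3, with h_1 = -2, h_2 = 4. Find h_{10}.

Iterate the recurrence:
h_3 = -4, h_4 = 12, h_5 = -4, h_6 = 44, h_7 = 28, h_8 = 204, h_9 = 316, h_{10} = 1132.

1132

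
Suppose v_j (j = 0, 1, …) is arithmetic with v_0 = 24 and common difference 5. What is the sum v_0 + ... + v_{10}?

v_j = 24 + (j - 0)·5.
v_{10} = 74; S = 11·(24 + 74)/2 = 539.

539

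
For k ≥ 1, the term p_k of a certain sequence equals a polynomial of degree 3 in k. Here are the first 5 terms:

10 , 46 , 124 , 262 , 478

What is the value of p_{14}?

1st diffs: 36, 78, 138, 216.
2nd diffs: 42, 60, 78.
3rd diffs: 18, 18 (constant).
Newton forward-difference form: p_k = 10 + 36·C(k-1,1) + 42·C(k-1,2) + 18·C(k-1,3).
At k = 14: k-1 = 13, so p_{14} = 10 + 468 + 3276 + 5148 = 8902.

8902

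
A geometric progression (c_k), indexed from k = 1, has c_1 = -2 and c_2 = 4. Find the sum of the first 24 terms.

11184810

Common ratio r = -2.
c_k = (-2)·(-2)^(k-1).
S = (-2)·((-2)^24 - 1)/(-2 - 1) = (-2)·(16777216 - 1)/(-3) = 11184810.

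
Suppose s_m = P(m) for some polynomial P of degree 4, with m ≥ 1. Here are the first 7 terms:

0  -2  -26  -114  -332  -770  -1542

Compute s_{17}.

1st diffs: -2, -24, -88, -218, -438, -772.
2nd diffs: -22, -64, -130, -220, -334.
3rd diffs: -42, -66, -90, -114.
4th diffs: -24, -24, -24 (constant).
Newton forward-difference form: s_m = (-2)·C(m-1,1) + (-22)·C(m-1,2) + (-42)·C(m-1,3) + (-24)·C(m-1,4).
At m = 17: m-1 = 16, so s_{17} = -32 - 2640 - 23520 - 43680 = -69872.

-69872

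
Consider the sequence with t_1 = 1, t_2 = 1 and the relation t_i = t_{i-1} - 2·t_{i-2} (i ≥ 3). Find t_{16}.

93

Step forward from the initial values:
t_3 = -1;  t_4 = -3;  t_5 = -1;  …;  t_{13} = -1;  t_{14} = -91;  t_{15} = -89;  t_{16} = 93.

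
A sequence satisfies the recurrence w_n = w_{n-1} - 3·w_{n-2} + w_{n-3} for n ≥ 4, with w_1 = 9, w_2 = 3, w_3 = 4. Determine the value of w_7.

Compute successive terms:
w_4 = 4  w_5 = -5  w_6 = -13  w_7 = 6.

6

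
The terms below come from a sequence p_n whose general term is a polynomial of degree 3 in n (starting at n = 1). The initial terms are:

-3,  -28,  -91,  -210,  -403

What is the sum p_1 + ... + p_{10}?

1st diffs: -25, -63, -119, -193.
2nd diffs: -38, -56, -74.
3rd diffs: -18, -18 (constant).
Newton forward-difference form: p_n = -3 + (-25)·C(n-1,1) + (-38)·C(n-1,2) + (-18)·C(n-1,3).
Continuing: …, -688, -1083, -1606, -2275, …, p_{10} = -3108.
Summing n = 1..10 (10 terms) gives -9495.

-9495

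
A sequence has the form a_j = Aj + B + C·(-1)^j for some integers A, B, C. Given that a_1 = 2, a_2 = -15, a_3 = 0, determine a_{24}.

-37

The three given values yield: A + B - C = 2; 2A + B + C = -15; 3A + B - C = 0.
Subtracting the first from the second: A + 2C = -17.
Subtracting the second from the third: A - 2C = 15.
Solving: C = -8, A = -1, then B = -5.
So a_j = -1·j + (-5) + (-8)·(-1)^j; at j=24 this is -37.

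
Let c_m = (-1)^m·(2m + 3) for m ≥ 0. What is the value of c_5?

(-1)^5 = -1; 2m + 3 at m=5 is 13; so c_5 = -13.

-13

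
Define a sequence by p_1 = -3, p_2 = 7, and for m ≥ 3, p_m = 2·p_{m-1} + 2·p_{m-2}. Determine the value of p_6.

212

Compute successive terms:
p_3 = 8  p_4 = 30  p_5 = 76  p_6 = 212.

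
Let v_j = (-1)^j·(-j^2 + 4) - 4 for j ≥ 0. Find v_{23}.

521

(-1)^23 = -1; -j^2 + 4 at j=23 is -525; so v_{23} = 521.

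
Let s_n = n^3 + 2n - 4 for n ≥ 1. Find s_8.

s_8 = 1·8^3 + 2·8 - 4 = 524.

524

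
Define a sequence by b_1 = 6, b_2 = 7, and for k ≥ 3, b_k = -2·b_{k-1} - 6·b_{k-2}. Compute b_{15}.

-922496

Step forward from the initial values:
b_3 = -50  b_4 = 58  b_5 = 184  …  b_{12} = -104288  b_{13} = -164480  b_{14} = 954688  b_{15} = -922496.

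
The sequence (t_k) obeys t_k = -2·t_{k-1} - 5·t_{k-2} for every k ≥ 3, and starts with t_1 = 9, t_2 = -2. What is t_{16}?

Iterate the recurrence:
t_3 = -41  t_4 = 92  t_5 = 21  …  t_{13} = 69741  t_{14} = 197858  t_{15} = -744421  t_{16} = 499552.

499552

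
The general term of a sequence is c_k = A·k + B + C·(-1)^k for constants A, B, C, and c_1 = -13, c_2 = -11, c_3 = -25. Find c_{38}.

At k = 1, 2, 3: A + B - C = -13; 2A + B + C = -11; 3A + B - C = -25.
Subtracting the first from the second: A + 2C = 2.
Subtracting the second from the third: A - 2C = -14.
Solving: C = 4, A = -6, then B = -3.
So c_k = -6·k + (-3) + 4·(-1)^k; at k=38 this is -227.

-227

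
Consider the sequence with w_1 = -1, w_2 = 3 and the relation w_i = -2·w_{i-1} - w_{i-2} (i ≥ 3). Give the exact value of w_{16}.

Compute successive terms:
w_3 = -5; w_4 = 7; w_5 = -9; …; w_{13} = -25; w_{14} = 27; w_{15} = -29; w_{16} = 31.
(Characteristic roots are -1 and -1.)

31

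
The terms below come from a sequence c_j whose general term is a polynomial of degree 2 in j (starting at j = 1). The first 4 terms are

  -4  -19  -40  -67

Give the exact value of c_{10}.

1st diffs: -15, -21, -27.
2nd diffs: -6, -6 (constant).
So c_j = -3j^2 - 6j + 5.
Evaluating at j = 10 gives c_{10} = -355.

-355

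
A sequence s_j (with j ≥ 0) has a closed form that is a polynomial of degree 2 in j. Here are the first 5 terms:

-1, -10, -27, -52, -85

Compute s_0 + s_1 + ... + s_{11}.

1st diffs: -9, -17, -25, -33.
2nd diffs: -8, -8, -8 (constant).
Newton forward-difference form: s_j = -1 + (-9)·C(j,1) + (-8)·C(j,2).
Continuing: …, -126, -175, -232, -297, …, s_{11} = -540.
Summing j = 0..11 (12 terms) gives -2366.

-2366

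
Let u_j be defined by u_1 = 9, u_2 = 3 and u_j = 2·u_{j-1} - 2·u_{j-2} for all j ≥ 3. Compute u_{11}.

Iterate the recurrence:
u_3 = -12, u_4 = -30, u_5 = -36, u_6 = -12, u_7 = 48, u_8 = 120, u_9 = 144, u_{10} = 48, u_{11} = -192.

-192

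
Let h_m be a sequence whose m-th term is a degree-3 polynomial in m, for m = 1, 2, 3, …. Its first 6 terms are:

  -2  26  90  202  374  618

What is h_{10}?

2554

1st diffs: 28, 64, 112, 172, 244.
2nd diffs: 36, 48, 60, 72.
3rd diffs: 12, 12, 12 (constant).
Newton forward-difference form: h_m = -2 + 28·C(m-1,1) + 36·C(m-1,2) + 12·C(m-1,3).
At m = 10: m-1 = 9, so h_{10} = -2 + 252 + 1296 + 1008 = 2554.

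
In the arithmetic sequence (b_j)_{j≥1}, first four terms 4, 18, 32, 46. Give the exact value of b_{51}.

704

Common difference d = 14.
b_j = 4 + (j - 1)·14.
b_{51} = 4 + 50·14 = 704.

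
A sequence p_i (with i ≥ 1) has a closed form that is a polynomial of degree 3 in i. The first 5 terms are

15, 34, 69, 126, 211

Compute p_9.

951

1st diffs: 19, 35, 57, 85.
2nd diffs: 16, 22, 28.
3rd diffs: 6, 6 (constant).
Newton forward-difference form: p_i = 15 + 19·C(i-1,1) + 16·C(i-1,2) + 6·C(i-1,3).
At i = 9: i-1 = 8, so p_9 = 15 + 152 + 448 + 336 = 951.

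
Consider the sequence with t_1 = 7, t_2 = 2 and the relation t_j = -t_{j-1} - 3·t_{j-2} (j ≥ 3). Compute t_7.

-53

Applying the relation repeatedly:
t_3 = -23; t_4 = 17; t_5 = 52; t_6 = -103; t_7 = -53.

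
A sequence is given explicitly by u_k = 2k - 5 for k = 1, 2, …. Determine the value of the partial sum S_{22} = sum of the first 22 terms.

Over k = 1..22: Σk = 253.
Total = (2)·253 + (-5)·22 = 396.

396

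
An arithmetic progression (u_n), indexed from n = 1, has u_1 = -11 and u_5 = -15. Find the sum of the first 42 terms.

Common difference d = (-15 - (-11)) / (5 - 1) = -1.
u_n = -11 + (n - 1)·(-1).
u_{42} = -52; S = 42·(-11 + (-52))/2 = -1323.

-1323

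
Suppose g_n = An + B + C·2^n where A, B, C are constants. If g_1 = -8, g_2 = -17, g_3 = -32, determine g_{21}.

-6291518

At n = 1, 2, 3: A + B + 2C = -8; 2A + B + 4C = -17; 3A + B + 8C = -32.
Subtracting the first from the second: A + 2C = -9.
Subtracting the second from the third: A + 4C = -15.
Solving: C = -3, A = -3, then B = 1.
Therefore g_{21} = -63 + 1 + (-3)·2097152 = -6291518.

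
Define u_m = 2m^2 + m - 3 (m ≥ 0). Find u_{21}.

u_{21} = 2·21^2 + 1·21 - 3 = 900.

900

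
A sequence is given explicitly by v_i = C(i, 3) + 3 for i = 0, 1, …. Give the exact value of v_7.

C(7, 3) = 35, so v_7 = 38.

38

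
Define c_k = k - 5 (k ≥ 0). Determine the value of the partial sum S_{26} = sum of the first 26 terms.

195

Over k = 0..25: Σk = 325.
Total = (1)·325 + (-5)·26 = 195.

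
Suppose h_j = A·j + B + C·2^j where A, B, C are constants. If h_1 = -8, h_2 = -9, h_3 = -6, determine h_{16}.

Write the equations: A + B + 2C = -8; 2A + B + 4C = -9; 3A + B + 8C = -6.
Subtracting the first from the second: A + 2C = -1.
Subtracting the second from the third: A + 4C = 3.
Solving: C = 2, A = -5, then B = -7.
So h_j = -5·j + (-7) + 2·2^j; at j=16 this is 130985.

130985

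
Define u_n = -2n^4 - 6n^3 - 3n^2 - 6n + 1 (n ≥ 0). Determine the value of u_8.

-11503

u_8 = -2·8^4 - 6·8^3 - 3·8^2 - 6·8 + 1 = -11503.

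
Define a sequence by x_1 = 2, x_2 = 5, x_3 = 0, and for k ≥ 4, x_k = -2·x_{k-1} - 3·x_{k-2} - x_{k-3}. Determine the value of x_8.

104

Compute successive terms:
x_4 = -17, x_5 = 29, x_6 = -7, x_7 = -56, x_8 = 104.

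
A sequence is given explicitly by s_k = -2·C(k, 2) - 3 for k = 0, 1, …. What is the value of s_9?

C(9, 2) = 36, so s_9 = -75.

-75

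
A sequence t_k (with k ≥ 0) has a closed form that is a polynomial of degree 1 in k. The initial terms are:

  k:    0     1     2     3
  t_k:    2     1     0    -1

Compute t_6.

-4

1st diffs: -1, -1, -1 (constant).
So t_k = -k + 2.
Evaluating at k = 6 gives t_6 = -4.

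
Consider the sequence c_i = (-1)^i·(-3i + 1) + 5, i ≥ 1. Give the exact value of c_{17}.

55

(-1)^17 = -1; -3i + 1 at i=17 is -50; so c_{17} = 55.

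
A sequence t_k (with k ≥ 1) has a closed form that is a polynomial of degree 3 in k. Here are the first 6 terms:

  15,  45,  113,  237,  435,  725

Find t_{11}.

4185

1st diffs: 30, 68, 124, 198, 290.
2nd diffs: 38, 56, 74, 92.
3rd diffs: 18, 18, 18 (constant).
So t_k = 3k^3 + k^2 + 6k + 5.
Evaluating at k = 11 gives t_{11} = 4185.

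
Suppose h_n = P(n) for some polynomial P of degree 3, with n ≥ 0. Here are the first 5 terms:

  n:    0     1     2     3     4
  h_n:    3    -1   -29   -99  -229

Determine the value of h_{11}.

1st diffs: -4, -28, -70, -130.
2nd diffs: -24, -42, -60.
3rd diffs: -18, -18 (constant).
So h_n = -3n^3 - 3n^2 + 2n + 3.
Evaluating at n = 11 gives h_{11} = -4331.

-4331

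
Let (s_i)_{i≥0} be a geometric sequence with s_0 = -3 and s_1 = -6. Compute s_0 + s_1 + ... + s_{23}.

-50331645

Common ratio r = 2.
s_i = (-3)·2^(i-0).
S = (-3)·(2^24 - 1)/(2 - 1) = (-3)·(16777216 - 1)/(1) = -50331645.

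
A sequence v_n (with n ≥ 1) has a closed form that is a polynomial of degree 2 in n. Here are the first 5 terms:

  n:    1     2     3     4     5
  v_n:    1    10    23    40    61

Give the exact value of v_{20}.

856

1st diffs: 9, 13, 17, 21.
2nd diffs: 4, 4, 4 (constant).
So v_n = 2n^2 + 3n - 4.
Evaluating at n = 20 gives v_{20} = 856.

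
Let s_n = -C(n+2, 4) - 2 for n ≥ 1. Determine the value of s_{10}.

C(12, 4) = 495, so s_{10} = -497.

-497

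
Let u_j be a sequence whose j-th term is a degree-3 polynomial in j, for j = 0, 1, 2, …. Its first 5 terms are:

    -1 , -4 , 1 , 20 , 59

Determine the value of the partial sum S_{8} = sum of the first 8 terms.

776

1st diffs: -3, 5, 19, 39.
2nd diffs: 8, 14, 20.
3rd diffs: 6, 6 (constant).
Newton forward-difference form: u_j = -1 + (-3)·C(j,1) + 8·C(j,2) + 6·C(j,3).
Continuing: 124, 221, 356.
Summing j = 0..7 (8 terms) gives 776.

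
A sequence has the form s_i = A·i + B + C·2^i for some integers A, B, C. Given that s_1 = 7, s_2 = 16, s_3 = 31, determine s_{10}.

3100

At i = 1, 2, 3: A + B + 2C = 7; 2A + B + 4C = 16; 3A + B + 8C = 31.
Subtracting the first from the second: A + 2C = 9.
Subtracting the second from the third: A + 4C = 15.
Solving: C = 3, A = 3, then B = -2.
So s_i = 3·i + (-2) + 3·2^i; at i=10 this is 3100.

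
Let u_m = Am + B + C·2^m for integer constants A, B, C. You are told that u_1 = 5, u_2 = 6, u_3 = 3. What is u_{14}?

The three given values yield: A + B + 2C = 5; 2A + B + 4C = 6; 3A + B + 8C = 3.
Subtracting the first from the second: A + 2C = 1.
Subtracting the second from the third: A + 4C = -3.
Solving: C = -2, A = 5, then B = 4.
Therefore u_{14} = 70 + 4 + (-2)·16384 = -32694.

-32694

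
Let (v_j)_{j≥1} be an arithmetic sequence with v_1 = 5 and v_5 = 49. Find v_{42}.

Common difference d = (49 - 5) / (5 - 1) = 11.
v_j = 5 + (j - 1)·11.
v_{42} = 5 + 41·11 = 456.

456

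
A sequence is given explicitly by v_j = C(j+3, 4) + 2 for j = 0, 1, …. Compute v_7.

C(10, 4) = 210, so v_7 = 212.

212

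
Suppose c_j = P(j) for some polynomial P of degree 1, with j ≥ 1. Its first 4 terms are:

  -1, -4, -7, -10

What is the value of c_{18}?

1st diffs: -3, -3, -3 (constant).
So c_j = -3j + 2.
Evaluating at j = 18 gives c_{18} = -52.

-52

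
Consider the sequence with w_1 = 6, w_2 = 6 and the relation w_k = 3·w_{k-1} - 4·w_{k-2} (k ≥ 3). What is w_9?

Compute successive terms:
w_3 = -6;  w_4 = -42;  w_5 = -102;  w_6 = -138;  w_7 = -6;  w_8 = 534;  w_9 = 1626.

1626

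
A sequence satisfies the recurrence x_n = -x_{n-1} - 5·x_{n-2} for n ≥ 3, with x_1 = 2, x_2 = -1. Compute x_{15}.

156231

x_3 = -9, x_4 = 14, x_5 = 31, …, x_{12} = 8579, x_{13} = -28334, x_{14} = -14561, x_{15} = 156231.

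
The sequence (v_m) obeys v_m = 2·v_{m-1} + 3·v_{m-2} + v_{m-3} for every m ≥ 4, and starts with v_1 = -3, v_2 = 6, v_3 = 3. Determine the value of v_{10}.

16131

Step forward from the initial values:
v_4 = 21; v_5 = 57; v_6 = 180; v_7 = 552; v_8 = 1701; v_9 = 5238; v_{10} = 16131.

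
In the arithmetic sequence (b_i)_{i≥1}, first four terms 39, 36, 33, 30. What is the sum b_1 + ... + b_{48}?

Common difference d = -3.
b_i = 39 + (i - 1)·(-3).
b_{48} = -102; S = 48·(39 + (-102))/2 = -1512.

-1512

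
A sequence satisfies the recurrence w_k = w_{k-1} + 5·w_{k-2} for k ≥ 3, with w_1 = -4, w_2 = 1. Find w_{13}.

-303844

Iterate the recurrence:
w_3 = -19; w_4 = -14; w_5 = -109; …; w_{10} = -13334; w_{11} = -39529; w_{12} = -106199; w_{13} = -303844.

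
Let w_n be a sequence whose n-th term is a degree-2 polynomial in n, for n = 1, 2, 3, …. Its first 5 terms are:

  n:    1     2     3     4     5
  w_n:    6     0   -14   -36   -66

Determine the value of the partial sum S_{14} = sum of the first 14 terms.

1st diffs: -6, -14, -22, -30.
2nd diffs: -8, -8, -8 (constant).
So w_n = -4n^2 + 6n + 4.
Continuing: …, -104, -150, -204, -266, …, w_{14} = -696.
Summing n = 1..14 (14 terms) gives -3374.

-3374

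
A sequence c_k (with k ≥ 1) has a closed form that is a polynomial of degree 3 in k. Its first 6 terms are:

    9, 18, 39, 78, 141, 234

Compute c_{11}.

1st diffs: 9, 21, 39, 63, 93.
2nd diffs: 12, 18, 24, 30.
3rd diffs: 6, 6, 6 (constant).
Newton forward-difference form: c_k = 9 + 9·C(k-1,1) + 12·C(k-1,2) + 6·C(k-1,3).
At k = 11: k-1 = 10, so c_{11} = 9 + 90 + 540 + 720 = 1359.

1359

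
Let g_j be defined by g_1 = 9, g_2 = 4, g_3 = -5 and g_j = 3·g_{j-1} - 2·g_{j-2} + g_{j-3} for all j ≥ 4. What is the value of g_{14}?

g_4 = -14  g_5 = -28  g_6 = -61  …  g_{11} = -4140  g_{12} = -9624  g_{13} = -22373  g_{14} = -52011.

-52011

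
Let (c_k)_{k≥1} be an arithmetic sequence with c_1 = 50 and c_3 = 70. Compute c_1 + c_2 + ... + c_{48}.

Common difference d = (70 - 50) / (3 - 1) = 10.
c_k = 50 + (k - 1)·10.
c_{48} = 520; S = 48·(50 + 520)/2 = 13680.

13680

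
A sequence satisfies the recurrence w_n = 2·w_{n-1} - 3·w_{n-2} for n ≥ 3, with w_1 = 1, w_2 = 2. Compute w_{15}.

w_3 = 1  w_4 = -4  w_5 = -11  …  w_{12} = -460  w_{13} = -131  w_{14} = 1118  w_{15} = 2629.

2629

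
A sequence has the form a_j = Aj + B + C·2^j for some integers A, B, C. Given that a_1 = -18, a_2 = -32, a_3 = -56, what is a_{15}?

At j = 1, 2, 3: A + B + 2C = -18; 2A + B + 4C = -32; 3A + B + 8C = -56.
Subtracting the first from the second: A + 2C = -14.
Subtracting the second from the third: A + 4C = -24.
Solving: C = -5, A = -4, then B = -4.
So a_j = -4·j + (-4) + (-5)·2^j; at j=15 this is -163904.

-163904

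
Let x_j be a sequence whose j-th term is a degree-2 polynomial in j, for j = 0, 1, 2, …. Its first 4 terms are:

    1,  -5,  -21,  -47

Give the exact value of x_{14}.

1st diffs: -6, -16, -26.
2nd diffs: -10, -10 (constant).
So x_j = -5j^2 - j + 1.
Evaluating at j = 14 gives x_{14} = -993.

-993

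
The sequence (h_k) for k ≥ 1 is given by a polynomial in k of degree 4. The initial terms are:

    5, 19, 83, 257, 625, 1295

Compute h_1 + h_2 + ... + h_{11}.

1st diffs: 14, 64, 174, 368, 670.
2nd diffs: 50, 110, 194, 302.
3rd diffs: 60, 84, 108.
4th diffs: 24, 24 (constant).
Newton forward-difference form: h_k = 5 + 14·C(k-1,1) + 50·C(k-1,2) + 60·C(k-1,3) + 24·C(k-1,4).
Continuing: …, 2399, 4093, 6557, 9995, …, h_{11} = 14635.
Summing k = 1..11 (11 terms) gives 39963.

39963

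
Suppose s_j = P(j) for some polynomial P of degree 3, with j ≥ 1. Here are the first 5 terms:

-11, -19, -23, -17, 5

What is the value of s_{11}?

809

1st diffs: -8, -4, 6, 22.
2nd diffs: 4, 10, 16.
3rd diffs: 6, 6 (constant).
Newton forward-difference form: s_j = -11 + (-8)·C(j-1,1) + 4·C(j-1,2) + 6·C(j-1,3).
At j = 11: j-1 = 10, so s_{11} = -11 - 80 + 180 + 720 = 809.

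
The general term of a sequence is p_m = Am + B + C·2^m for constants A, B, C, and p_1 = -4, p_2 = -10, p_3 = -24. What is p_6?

-242

The three given values yield: A + B + 2C = -4; 2A + B + 4C = -10; 3A + B + 8C = -24.
Subtracting the first from the second: A + 2C = -6.
Subtracting the second from the third: A + 4C = -14.
Solving: C = -4, A = 2, then B = 2.
Hence p_6 = 2·6 + 2 + (-4)·64 = -242.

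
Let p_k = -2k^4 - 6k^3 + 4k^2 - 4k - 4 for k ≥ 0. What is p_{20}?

p_{20} = -2·20^4 - 6·20^3 + 4·20^2 - 4·20 - 4 = -366484.

-366484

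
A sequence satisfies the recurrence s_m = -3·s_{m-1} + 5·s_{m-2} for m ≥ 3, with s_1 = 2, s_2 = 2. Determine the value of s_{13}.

Step forward from the initial values:
s_3 = 4; s_4 = -2; s_5 = 26; …; s_{10} = -28618; s_{11} = 120034; s_{12} = -503192; s_{13} = 2109746.

2109746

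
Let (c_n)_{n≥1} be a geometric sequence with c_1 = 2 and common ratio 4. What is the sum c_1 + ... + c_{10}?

699050

c_n = 2·4^(n-1).
S = 2·(4^10 - 1)/(4 - 1) = 2·(1048576 - 1)/(3) = 699050.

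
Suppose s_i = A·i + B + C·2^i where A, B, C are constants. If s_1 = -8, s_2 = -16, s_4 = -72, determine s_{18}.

At i = 1, 2, 4: A + B + 2C = -8; 2A + B + 4C = -16; 4A + B + 16C = -72.
Subtracting the first from the second: A + 2C = -8.
Subtracting the second from the third: 2A + 12C = -56.
Solving: C = -5, A = 2, then B = 0.
Therefore s_{18} = 36 + 0 + (-5)·262144 = -1310684.

-1310684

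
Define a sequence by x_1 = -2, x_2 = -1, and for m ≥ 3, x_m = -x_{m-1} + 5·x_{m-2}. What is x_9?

Compute successive terms:
x_3 = -9; x_4 = 4; x_5 = -49; x_6 = 69; x_7 = -314; x_8 = 659; x_9 = -2229.

-2229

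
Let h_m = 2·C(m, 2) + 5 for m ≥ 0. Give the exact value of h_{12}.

137

C(12, 2) = 66, so h_{12} = 137.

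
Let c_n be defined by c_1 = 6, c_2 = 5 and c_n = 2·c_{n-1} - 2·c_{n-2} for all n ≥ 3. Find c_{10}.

Applying the relation repeatedly:
c_3 = -2;  c_4 = -14;  c_5 = -24;  c_6 = -20;  c_7 = 8;  c_8 = 56;  c_9 = 96;  c_{10} = 80.

80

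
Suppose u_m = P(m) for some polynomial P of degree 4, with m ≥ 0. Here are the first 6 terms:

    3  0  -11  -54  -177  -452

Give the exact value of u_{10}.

1st diffs: -3, -11, -43, -123, -275.
2nd diffs: -8, -32, -80, -152.
3rd diffs: -24, -48, -72.
4th diffs: -24, -24 (constant).
So u_m = -m^4 + 2m^3 - 3m^2 - m + 3.
Evaluating at m = 10 gives u_{10} = -8307.

-8307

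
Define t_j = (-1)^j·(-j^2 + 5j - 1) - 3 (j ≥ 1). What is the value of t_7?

12

(-1)^7 = -1; -j^2 + 5j - 1 at j=7 is -15; so t_7 = 12.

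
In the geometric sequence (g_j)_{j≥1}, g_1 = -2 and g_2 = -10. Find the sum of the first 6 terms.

-7812

Common ratio r = 5.
g_j = (-2)·5^(j-1).
S = (-2)·(5^6 - 1)/(5 - 1) = (-2)·(15625 - 1)/(4) = -7812.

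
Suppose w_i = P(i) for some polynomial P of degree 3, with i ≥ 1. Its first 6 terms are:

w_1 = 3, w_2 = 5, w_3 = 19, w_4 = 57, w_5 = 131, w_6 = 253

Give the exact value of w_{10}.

1461

1st diffs: 2, 14, 38, 74, 122.
2nd diffs: 12, 24, 36, 48.
3rd diffs: 12, 12, 12 (constant).
So w_i = 2i^3 - 6i^2 + 6i + 1.
Evaluating at i = 10 gives w_{10} = 1461.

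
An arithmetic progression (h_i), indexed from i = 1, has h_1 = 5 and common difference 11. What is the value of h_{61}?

h_i = 5 + (i - 1)·11.
h_{61} = 5 + 60·11 = 665.

665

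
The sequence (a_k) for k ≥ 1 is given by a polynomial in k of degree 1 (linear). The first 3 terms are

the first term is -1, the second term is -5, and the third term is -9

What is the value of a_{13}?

-49

1st diffs: -4, -4 (constant).
So a_k = -4k + 3.
Evaluating at k = 13 gives a_{13} = -49.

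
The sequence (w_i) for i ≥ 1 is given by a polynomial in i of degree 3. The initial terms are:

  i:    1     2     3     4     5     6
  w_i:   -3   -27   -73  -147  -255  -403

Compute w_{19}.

1st diffs: -24, -46, -74, -108, -148.
2nd diffs: -22, -28, -34, -40.
3rd diffs: -6, -6, -6 (constant).
So w_i = -i^3 - 5i^2 - 2i + 5.
Evaluating at i = 19 gives w_{19} = -8697.

-8697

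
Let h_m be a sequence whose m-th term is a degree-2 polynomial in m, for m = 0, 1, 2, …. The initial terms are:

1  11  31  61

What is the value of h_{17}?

1531

1st diffs: 10, 20, 30.
2nd diffs: 10, 10 (constant).
Newton forward-difference form: h_m = 1 + 10·C(m,1) + 10·C(m,2).
At m = 17: m = 17, so h_{17} = 1 + 170 + 1360 = 1531.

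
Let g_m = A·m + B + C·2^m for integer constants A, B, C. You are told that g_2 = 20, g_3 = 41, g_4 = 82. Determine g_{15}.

Plug in m = 2, 3, 4: 2A + B + 4C = 20; 3A + B + 8C = 41; 4A + B + 16C = 82.
Subtracting the first from the second: A + 4C = 21.
Subtracting the second from the third: A + 8C = 41.
Solving: C = 5, A = 1, then B = -2.
Therefore g_{15} = 15 + (-2) + 5·32768 = 163853.

163853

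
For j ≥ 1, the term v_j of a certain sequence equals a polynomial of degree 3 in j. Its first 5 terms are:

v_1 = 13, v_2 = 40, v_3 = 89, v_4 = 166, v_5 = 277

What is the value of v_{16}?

1st diffs: 27, 49, 77, 111.
2nd diffs: 22, 28, 34.
3rd diffs: 6, 6 (constant).
So v_j = j^3 + 5j^2 + 5j + 2.
Evaluating at j = 16 gives v_{16} = 5458.

5458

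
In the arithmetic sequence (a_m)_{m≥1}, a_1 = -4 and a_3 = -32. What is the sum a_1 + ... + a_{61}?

-25864

Common difference d = (-32 - (-4)) / (3 - 1) = -14.
a_m = -4 + (m - 1)·(-14).
a_{61} = -844; S = 61·(-4 + (-844))/2 = -25864.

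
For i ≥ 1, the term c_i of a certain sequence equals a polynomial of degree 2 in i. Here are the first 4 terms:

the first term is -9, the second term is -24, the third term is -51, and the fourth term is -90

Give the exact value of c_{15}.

-1311

1st diffs: -15, -27, -39.
2nd diffs: -12, -12 (constant).
So c_i = -6i^2 + 3i - 6.
Evaluating at i = 15 gives c_{15} = -1311.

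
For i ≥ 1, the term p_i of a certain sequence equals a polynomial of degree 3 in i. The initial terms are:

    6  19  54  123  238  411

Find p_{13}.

1st diffs: 13, 35, 69, 115, 173.
2nd diffs: 22, 34, 46, 58.
3rd diffs: 12, 12, 12 (constant).
Newton forward-difference form: p_i = 6 + 13·C(i-1,1) + 22·C(i-1,2) + 12·C(i-1,3).
At i = 13: i-1 = 12, so p_{13} = 6 + 156 + 1452 + 2640 = 4254.

4254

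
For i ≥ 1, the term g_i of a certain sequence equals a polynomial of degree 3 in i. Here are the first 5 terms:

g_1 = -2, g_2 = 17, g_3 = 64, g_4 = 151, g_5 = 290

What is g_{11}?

2888

1st diffs: 19, 47, 87, 139.
2nd diffs: 28, 40, 52.
3rd diffs: 12, 12 (constant).
Newton forward-difference form: g_i = -2 + 19·C(i-1,1) + 28·C(i-1,2) + 12·C(i-1,3).
At i = 11: i-1 = 10, so g_{11} = -2 + 190 + 1260 + 1440 = 2888.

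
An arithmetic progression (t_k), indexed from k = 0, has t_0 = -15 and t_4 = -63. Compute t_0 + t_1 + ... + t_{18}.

-2337

Common difference d = (-63 - (-15)) / (4 - 0) = -12.
t_k = -15 + (k - 0)·(-12).
t_{18} = -231; S = 19·(-15 + (-231))/2 = -2337.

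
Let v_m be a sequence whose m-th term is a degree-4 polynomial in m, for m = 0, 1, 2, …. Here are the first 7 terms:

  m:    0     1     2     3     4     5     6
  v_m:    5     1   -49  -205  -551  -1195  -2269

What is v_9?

-9751

1st diffs: -4, -50, -156, -346, -644, -1074.
2nd diffs: -46, -106, -190, -298, -430.
3rd diffs: -60, -84, -108, -132.
4th diffs: -24, -24, -24 (constant).
Newton forward-difference form: v_m = 5 + (-4)·C(m,1) + (-46)·C(m,2) + (-60)·C(m,3) + (-24)·C(m,4).
At m = 9: m = 9, so v_9 = 5 - 36 - 1656 - 5040 - 3024 = -9751.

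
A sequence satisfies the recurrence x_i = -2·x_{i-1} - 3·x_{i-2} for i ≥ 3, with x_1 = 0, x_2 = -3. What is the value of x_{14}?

393

Iterate the recurrence:
x_3 = 6, x_4 = -3, x_5 = -12, …, x_{11} = -66, x_{12} = 789, x_{13} = -1380, x_{14} = 393.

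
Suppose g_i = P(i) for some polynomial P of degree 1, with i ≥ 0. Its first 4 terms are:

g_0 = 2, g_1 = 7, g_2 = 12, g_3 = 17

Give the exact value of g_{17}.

1st diffs: 5, 5, 5 (constant).
So g_i = 5i + 2.
Evaluating at i = 17 gives g_{17} = 87.

87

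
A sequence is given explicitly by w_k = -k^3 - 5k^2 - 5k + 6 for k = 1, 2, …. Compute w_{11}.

w_{11} = -1·11^3 - 5·11^2 - 5·11 + 6 = -1985.

-1985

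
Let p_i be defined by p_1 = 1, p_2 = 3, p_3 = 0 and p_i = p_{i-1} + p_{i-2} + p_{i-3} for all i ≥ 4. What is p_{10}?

135

Applying the relation repeatedly:
p_4 = 4, p_5 = 7, p_6 = 11, p_7 = 22, p_8 = 40, p_9 = 73, p_{10} = 135.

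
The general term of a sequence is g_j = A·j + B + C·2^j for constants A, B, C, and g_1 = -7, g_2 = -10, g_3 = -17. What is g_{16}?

The three given values yield: A + B + 2C = -7; 2A + B + 4C = -10; 3A + B + 8C = -17.
Subtracting the first from the second: A + 2C = -3.
Subtracting the second from the third: A + 4C = -7.
Solving: C = -2, A = 1, then B = -4.
Therefore g_{16} = 16 + (-4) + (-2)·65536 = -131060.

-131060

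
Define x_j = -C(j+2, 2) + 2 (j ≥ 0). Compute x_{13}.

-103

C(15, 2) = 105, so x_{13} = -103.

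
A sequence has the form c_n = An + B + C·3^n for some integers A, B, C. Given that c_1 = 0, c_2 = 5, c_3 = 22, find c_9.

Write the equations: A + B + 3C = 0; 2A + B + 9C = 5; 3A + B + 27C = 22.
Subtracting the first from the second: A + 6C = 5.
Subtracting the second from the third: A + 18C = 17.
Solving: C = 1, A = -1, then B = -2.
Hence c_9 = -1·9 + (-2) + 1·19683 = 19672.

19672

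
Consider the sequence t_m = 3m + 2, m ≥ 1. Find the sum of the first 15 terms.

Over m = 1..15: Σm = 120.
Total = (3)·120 + (2)·15 = 390.

390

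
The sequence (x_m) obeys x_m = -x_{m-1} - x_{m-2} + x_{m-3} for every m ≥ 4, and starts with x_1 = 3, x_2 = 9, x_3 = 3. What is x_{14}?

237

Step forward from the initial values:
x_4 = -9, x_5 = 15, x_6 = -3, …, x_{11} = 99, x_{12} = -81, x_{13} = -57, x_{14} = 237.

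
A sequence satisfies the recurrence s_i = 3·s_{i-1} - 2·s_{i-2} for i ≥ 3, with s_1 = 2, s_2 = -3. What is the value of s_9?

-1273

Compute successive terms:
s_3 = -13  s_4 = -33  s_5 = -73  s_6 = -153  s_7 = -313  s_8 = -633  s_9 = -1273.
(Characteristic roots are 2 and 1.)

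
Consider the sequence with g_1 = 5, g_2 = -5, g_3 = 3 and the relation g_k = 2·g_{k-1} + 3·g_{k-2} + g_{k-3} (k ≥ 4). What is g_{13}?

g_4 = -4, g_5 = -4, g_6 = -17, g_7 = -50, g_8 = -155, g_9 = -477, g_{10} = -1469, g_{11} = -4524, g_{12} = -13932, g_{13} = -42905.

-42905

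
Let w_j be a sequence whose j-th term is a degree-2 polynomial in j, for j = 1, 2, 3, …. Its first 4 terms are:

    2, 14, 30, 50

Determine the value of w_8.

170

1st diffs: 12, 16, 20.
2nd diffs: 4, 4 (constant).
So w_j = 2j^2 + 6j - 6.
Evaluating at j = 8 gives w_8 = 170.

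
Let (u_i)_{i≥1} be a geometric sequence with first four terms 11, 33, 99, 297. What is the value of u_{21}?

Common ratio r = 3.
u_i = 11·3^(i-1).
u_{21} = 11·3^20 = 38354628411.

38354628411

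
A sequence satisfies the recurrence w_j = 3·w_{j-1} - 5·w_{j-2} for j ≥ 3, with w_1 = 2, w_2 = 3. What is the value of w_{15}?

Iterate the recurrence:
w_3 = -1  w_4 = -18  w_5 = -49  …  w_{12} = -13593  w_{13} = -25774  w_{14} = -9357  w_{15} = 100799.

100799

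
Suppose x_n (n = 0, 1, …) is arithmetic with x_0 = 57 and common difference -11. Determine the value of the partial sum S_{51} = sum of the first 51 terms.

-11118

x_n = 57 + (n - 0)·(-11).
x_{50} = -493; S = 51·(57 + (-493))/2 = -11118.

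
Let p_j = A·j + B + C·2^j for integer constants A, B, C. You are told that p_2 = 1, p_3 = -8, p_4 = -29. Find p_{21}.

-6291386

Plug in j = 2, 3, 4: 2A + B + 4C = 1; 3A + B + 8C = -8; 4A + B + 16C = -29.
Subtracting the first from the second: A + 4C = -9.
Subtracting the second from the third: A + 8C = -21.
Solving: C = -3, A = 3, then B = 7.
So p_j = 3·j + 7 + (-3)·2^j; at j=21 this is -6291386.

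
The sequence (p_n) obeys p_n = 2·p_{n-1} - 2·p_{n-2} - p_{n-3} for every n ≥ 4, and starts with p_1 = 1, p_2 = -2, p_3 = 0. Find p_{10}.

-77

Iterate the recurrence:
p_4 = 3  p_5 = 8  p_6 = 10  p_7 = 1  p_8 = -26  p_9 = -64  p_{10} = -77.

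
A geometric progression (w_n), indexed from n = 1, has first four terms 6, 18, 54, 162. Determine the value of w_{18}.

774840978

Common ratio r = 3.
w_n = 6·3^(n-1).
w_{18} = 6·3^17 = 774840978.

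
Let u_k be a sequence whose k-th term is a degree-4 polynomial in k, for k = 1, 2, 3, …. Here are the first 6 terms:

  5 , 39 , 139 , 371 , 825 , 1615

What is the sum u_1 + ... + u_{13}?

99671

1st diffs: 34, 100, 232, 454, 790.
2nd diffs: 66, 132, 222, 336.
3rd diffs: 66, 90, 114.
4th diffs: 24, 24 (constant).
Newton forward-difference form: u_k = 5 + 34·C(k-1,1) + 66·C(k-1,2) + 66·C(k-1,3) + 24·C(k-1,4).
Continuing: …, 2879, 4779, 7501, 11255, …, u_{13} = 31169.
Summing k = 1..13 (13 terms) gives 99671.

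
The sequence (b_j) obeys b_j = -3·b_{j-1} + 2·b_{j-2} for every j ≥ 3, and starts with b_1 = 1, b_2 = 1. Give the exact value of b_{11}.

b_3 = -1  b_4 = 5  b_5 = -17  b_6 = 61  b_7 = -217  b_8 = 773  b_9 = -2753  b_{10} = 9805  b_{11} = -34921.

-34921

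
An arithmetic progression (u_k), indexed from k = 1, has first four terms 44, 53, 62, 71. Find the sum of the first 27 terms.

Common difference d = 9.
u_k = 44 + (k - 1)·9.
u_{27} = 278; S = 27·(44 + 278)/2 = 4347.

4347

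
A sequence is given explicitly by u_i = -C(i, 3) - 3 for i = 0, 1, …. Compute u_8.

-59

C(8, 3) = 56, so u_8 = -59.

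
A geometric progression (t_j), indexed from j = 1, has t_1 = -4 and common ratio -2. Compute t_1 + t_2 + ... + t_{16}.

87380

t_j = (-4)·(-2)^(j-1).
S = (-4)·((-2)^16 - 1)/(-2 - 1) = (-4)·(65536 - 1)/(-3) = 87380.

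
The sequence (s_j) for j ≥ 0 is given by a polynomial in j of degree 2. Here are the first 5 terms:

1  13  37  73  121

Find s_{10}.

1st diffs: 12, 24, 36, 48.
2nd diffs: 12, 12, 12 (constant).
Newton forward-difference form: s_j = 1 + 12·C(j,1) + 12·C(j,2).
At j = 10: j = 10, so s_{10} = 1 + 120 + 540 = 661.

661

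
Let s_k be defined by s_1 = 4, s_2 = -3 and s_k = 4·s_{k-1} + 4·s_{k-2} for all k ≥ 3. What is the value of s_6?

144

Iterate the recurrence:
s_3 = 4;  s_4 = 4;  s_5 = 32;  s_6 = 144.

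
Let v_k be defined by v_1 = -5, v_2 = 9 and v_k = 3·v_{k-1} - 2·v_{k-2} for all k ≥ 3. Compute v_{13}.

Applying the relation repeatedly:
v_3 = 37  v_4 = 93  v_5 = 205  …  v_{10} = 7149  v_{11} = 14317  v_{12} = 28653  v_{13} = 57325.
(Characteristic roots are 2 and 1.)

57325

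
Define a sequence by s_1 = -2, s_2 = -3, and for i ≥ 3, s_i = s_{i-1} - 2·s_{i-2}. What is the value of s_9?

Compute successive terms:
s_3 = 1; s_4 = 7; s_5 = 5; s_6 = -9; s_7 = -19; s_8 = -1; s_9 = 37.

37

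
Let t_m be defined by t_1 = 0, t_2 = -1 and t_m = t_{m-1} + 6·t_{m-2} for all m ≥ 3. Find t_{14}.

Applying the relation repeatedly:
t_3 = -1, t_4 = -7, t_5 = -13, …, t_{11} = -11605, t_{12} = -35839, t_{13} = -105469, t_{14} = -320503.
(Characteristic roots are 3 and -2.)

-320503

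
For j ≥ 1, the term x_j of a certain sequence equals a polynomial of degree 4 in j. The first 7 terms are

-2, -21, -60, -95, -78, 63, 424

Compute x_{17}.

54414

1st diffs: -19, -39, -35, 17, 141, 361.
2nd diffs: -20, 4, 52, 124, 220.
3rd diffs: 24, 48, 72, 96.
4th diffs: 24, 24, 24 (constant).
Newton forward-difference form: x_j = -2 + (-19)·C(j-1,1) + (-20)·C(j-1,2) + 24·C(j-1,3) + 24·C(j-1,4).
At j = 17: j-1 = 16, so x_{17} = -2 - 304 - 2400 + 13440 + 43680 = 54414.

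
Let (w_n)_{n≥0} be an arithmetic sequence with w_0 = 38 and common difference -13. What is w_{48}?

-586

w_n = 38 + (n - 0)·(-13).
w_{48} = 38 + 48·(-13) = -586.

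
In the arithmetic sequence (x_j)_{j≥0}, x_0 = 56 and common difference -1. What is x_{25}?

31

x_j = 56 + (j - 0)·(-1).
x_{25} = 56 + 25·(-1) = 31.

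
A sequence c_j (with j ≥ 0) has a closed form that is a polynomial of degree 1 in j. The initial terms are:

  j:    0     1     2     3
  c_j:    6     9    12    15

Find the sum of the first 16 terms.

1st diffs: 3, 3, 3 (constant).
So c_j = 3j + 6.
Continuing: …, 18, 21, 24, 27, …, c_{15} = 51.
Summing j = 0..15 (16 terms) gives 456.

456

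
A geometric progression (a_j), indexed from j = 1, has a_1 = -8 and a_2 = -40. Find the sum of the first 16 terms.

Common ratio r = 5.
a_j = (-8)·5^(j-1).
S = (-8)·(5^16 - 1)/(5 - 1) = (-8)·(152587890625 - 1)/(4) = -305175781248.

-305175781248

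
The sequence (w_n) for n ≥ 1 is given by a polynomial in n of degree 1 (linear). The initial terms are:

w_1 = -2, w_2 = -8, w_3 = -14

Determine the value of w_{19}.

1st diffs: -6, -6 (constant).
So w_n = -6n + 4.
Evaluating at n = 19 gives w_{19} = -110.

-110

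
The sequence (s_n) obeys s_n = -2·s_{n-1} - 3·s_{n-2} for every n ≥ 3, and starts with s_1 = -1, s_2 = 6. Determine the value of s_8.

108

Step forward from the initial values:
s_3 = -9; s_4 = 0; s_5 = 27; s_6 = -54; s_7 = 27; s_8 = 108.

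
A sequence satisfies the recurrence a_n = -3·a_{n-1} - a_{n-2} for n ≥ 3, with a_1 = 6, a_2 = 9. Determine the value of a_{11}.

-76389

Iterate the recurrence:
a_3 = -33, a_4 = 90, a_5 = -237, a_6 = 621, a_7 = -1626, a_8 = 4257, a_9 = -11145, a_{10} = 29178, a_{11} = -76389.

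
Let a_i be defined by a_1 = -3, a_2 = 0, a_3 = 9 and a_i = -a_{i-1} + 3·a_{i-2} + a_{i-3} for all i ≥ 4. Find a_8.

Compute successive terms:
a_4 = -12  a_5 = 39  a_6 = -66  a_7 = 171  a_8 = -330.

-330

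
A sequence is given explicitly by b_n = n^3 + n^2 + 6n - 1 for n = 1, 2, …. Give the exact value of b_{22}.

11263

b_{22} = 1·22^3 + 1·22^2 + 6·22 - 1 = 11263.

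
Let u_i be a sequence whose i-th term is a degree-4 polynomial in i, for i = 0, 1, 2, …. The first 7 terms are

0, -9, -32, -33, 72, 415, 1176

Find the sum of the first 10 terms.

1st diffs: -9, -23, -1, 105, 343, 761.
2nd diffs: -14, 22, 106, 238, 418.
3rd diffs: 36, 84, 132, 180.
4th diffs: 48, 48, 48 (constant).
Newton forward-difference form: u_i = (-9)·C(i,1) + (-14)·C(i,2) + 36·C(i,3) + 48·C(i,4).
Continuing: 2583, 4912, 8487.
Summing i = 0..9 (10 terms) gives 17571.

17571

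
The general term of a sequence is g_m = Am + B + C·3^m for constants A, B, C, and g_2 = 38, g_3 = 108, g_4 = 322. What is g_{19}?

Plug in m = 2, 3, 4: 2A + B + 9C = 38; 3A + B + 27C = 108; 4A + B + 81C = 322.
Subtracting the first from the second: A + 18C = 70.
Subtracting the second from the third: A + 54C = 214.
Solving: C = 4, A = -2, then B = 6.
Hence g_{19} = -2·19 + 6 + 4·1162261467 = 4649045836.

4649045836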